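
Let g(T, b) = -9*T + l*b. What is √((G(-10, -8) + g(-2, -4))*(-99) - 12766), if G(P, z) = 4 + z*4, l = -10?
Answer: 2*I*√3934 ≈ 125.44*I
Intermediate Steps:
G(P, z) = 4 + 4*z
g(T, b) = -10*b - 9*T (g(T, b) = -9*T - 10*b = -10*b - 9*T)
√((G(-10, -8) + g(-2, -4))*(-99) - 12766) = √(((4 + 4*(-8)) + (-10*(-4) - 9*(-2)))*(-99) - 12766) = √(((4 - 32) + (40 + 18))*(-99) - 12766) = √((-28 + 58)*(-99) - 12766) = √(30*(-99) - 12766) = √(-2970 - 12766) = √(-15736) = 2*I*√3934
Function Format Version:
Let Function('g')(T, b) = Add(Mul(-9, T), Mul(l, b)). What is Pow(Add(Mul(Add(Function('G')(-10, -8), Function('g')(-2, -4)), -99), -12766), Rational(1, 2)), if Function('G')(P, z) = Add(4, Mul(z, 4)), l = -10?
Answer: Mul(2, I, Pow(3934, Rational(1, 2))) ≈ Mul(125.44, I)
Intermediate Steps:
Function('G')(P, z) = Add(4, Mul(4, z))
Function('g')(T, b) = Add(Mul(-10, b), Mul(-9, T)) (Function('g')(T, b) = Add(Mul(-9, T), Mul(-10, b)) = Add(Mul(-10, b), Mul(-9, T)))
Pow(Add(Mul(Add(Function('G')(-10, -8), Function('g')(-2, -4)), -99), -12766), Rational(1, 2)) = Pow(Add(Mul(Add(Add(4, Mul(4, -8)), Add(Mul(-10, -4), Mul(-9, -2))), -99), -12766), Rational(1, 2)) = Pow(Add(Mul(Add(Add(4, -32), Add(40, 18)), -99), -12766), Rational(1, 2)) = Pow(Add(Mul(Add(-28, 58), -99), -12766), Rational(1, 2)) = Pow(Add(Mul(30, -99), -12766), Rational(1, 2)) = Pow(Add(-2970, -12766), Rational(1, 2)) = Pow(-15736, Rational(1, 2)) = Mul(2, I, Pow(3934, Rational(1, 2)))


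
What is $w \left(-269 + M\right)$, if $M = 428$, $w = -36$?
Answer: $-5724$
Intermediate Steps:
$w \left(-269 + M\right) = - 36 \left(-269 + 428\right) = \left(-36\right) 159 = -5724$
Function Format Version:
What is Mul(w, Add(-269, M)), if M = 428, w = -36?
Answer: -5724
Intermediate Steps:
Mul(w, Add(-269, M)) = Mul(-36, Add(-269, 428)) = Mul(-36, 159) = -5724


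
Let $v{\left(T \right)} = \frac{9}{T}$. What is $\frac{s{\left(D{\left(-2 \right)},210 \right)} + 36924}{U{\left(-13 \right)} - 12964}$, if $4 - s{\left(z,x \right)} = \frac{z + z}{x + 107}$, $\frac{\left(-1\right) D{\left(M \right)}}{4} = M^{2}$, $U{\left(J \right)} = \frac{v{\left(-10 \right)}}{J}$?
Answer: $- \frac{1521807040}{534243587} \approx -2.8485$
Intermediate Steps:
$U{\left(J \right)} = - \frac{9}{10 J}$ ($U{\left(J \right)} = \frac{9 \frac{1}{-10}}{J} = \frac{9 \left(- \frac{1}{10}\right)}{J} = - \frac{9}{10 J}$)
$D{\left(M \right)} = - 4 M^{2}$
$s{\left(z,x \right)} = 4 - \frac{2 z}{107 + x}$ ($s{\left(z,x \right)} = 4 - \frac{z + z}{x + 107} = 4 - \frac{2 z}{107 + x}$)
$\frac{s{\left(D{\left(-2 \right)},210 \right)} + 36924}{U{\left(-13 \right)} - 12964} = \frac{\frac{2 \left(214 - - 4 \left(-2\right)^{2} + 2 \cdot 210\right)}{107 + 210} + 36924}{- \frac{9}{10 \left(-13\right)} - 12964} = \frac{\frac{2 \left(214 - \left(-4\right) 4 + 420\right)}{317} + 36924}{\left(- \frac{9}{10}\right) \left(- \frac{1}{13}\right) - 12964} = \frac{2 \cdot \frac{1}{317} \left(214 - -16 + 420\right) + 36924}{\frac{9}{130} - 12964} = \frac{2 \cdot \frac{1}{317} \left(214 + 16 + 420\right) + 36924}{- \frac{1685311}{130}} = \left(2 \cdot \frac{1}{317} \cdot 650 + 36924\right) \left(- \frac{130}{1685311}\right) = \left(\frac{1300}{317} + 36924\right) \left(- \frac{130}{1685311}\right) = \frac{11706208}{317} \left(- \frac{130}{1685311}\right) = - \frac{1521807040}{534243587}$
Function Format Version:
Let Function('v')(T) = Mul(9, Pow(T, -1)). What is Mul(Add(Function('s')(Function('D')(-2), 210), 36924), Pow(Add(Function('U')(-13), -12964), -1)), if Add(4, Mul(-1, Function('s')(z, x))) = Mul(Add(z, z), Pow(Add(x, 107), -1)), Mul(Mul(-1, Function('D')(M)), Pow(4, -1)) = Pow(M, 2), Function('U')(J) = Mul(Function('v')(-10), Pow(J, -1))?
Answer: Rational(-1521807040, 534243587) ≈ -2.8485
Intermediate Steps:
Function('U')(J) = Mul(Rational(-9, 10), Pow(J, -1)) (Function('U')(J) = Mul(Mul(9, Pow(-10, -1)), Pow(J, -1)) = Mul(Mul(9, Rational(-1, 10)), Pow(J, -1)) = Mul(Rational(-9, 10), Pow(J, -1)))
Function('D')(M) = Mul(-4, Pow(M, 2))
Function('s')(z, x) = Add(4, Mul(-2, z, Pow(Add(107, x), -1))) (Function('s')(z, x) = Add(4, Mul(-1, Mul(Add(z, z), Pow(Add(x, 107), -1)))) = Add(4, Mul(-1, Mul(Mul(2, z), Pow(Add(107, x), -1)))) = Add(4, Mul(-1, Mul(2, z, Pow(Add(107, x), -1)))) = Add(4, Mul(-2, z, Pow(Add(107, x), -1))))
Mul(Add(Function('s')(Function('D')(-2), 210), 36924), Pow(Add(Function('U')(-13), -12964), -1)) = Mul(Add(Mul(2, Pow(Add(107, 210), -1), Add(214, Mul(-1, Mul(-4, Pow(-2, 2))), Mul(2, 210))), 36924), Pow(Add(Mul(Rational(-9, 10), Pow(-13, -1)), -12964), -1)) = Mul(Add(Mul(2, Pow(317, -1), Add(214, Mul(-1, Mul(-4, 4)), 420)), 36924), Pow(Add(Mul(Rational(-9, 10), Rational(-1, 13)), -12964), -1)) = Mul(Add(Mul(2, Rational(1, 317), Add(214, Mul(-1, -16), 420)), 36924), Pow(Add(Rational(9, 130), -12964), -1)) = Mul(Add(Mul(2, Rational(1, 317), Add(214, 16, 420)), 36924), Pow(Rational(-1685311, 130), -1)) = Mul(Add(Mul(2, Rational(1, 317), 650), 36924), Rational(-130, 1685311)) = Mul(Add(Rational(1300, 317), 36924), Rational(-130, 1685311)) = Mul(Rational(11706208, 317), Rational(-130, 1685311)) = Rational(-1521807040, 534243587)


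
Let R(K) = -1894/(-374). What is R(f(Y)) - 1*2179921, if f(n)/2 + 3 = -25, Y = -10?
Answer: -407644280/187 ≈ -2.1799e+6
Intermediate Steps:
f(n) = -56 (f(n) = -6 + 2*(-25) = -6 - 50 = -56)
R(K) = 947/187 (R(K) = -1894*(-1/374) = 947/187)
R(f(Y)) - 1*2179921 = 947/187 - 1*2179921 = 947/187 - 2179921 = -407644280/187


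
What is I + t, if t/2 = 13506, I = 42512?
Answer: 69524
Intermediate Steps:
t = 27012 (t = 2*13506 = 27012)
I + t = 42512 + 27012 = 69524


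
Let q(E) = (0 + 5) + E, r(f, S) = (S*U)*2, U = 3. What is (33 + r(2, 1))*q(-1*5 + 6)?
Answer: 234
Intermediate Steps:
r(f, S) = 6*S (r(f, S) = (S*3)*2 = (3*S)*2 = 6*S)
q(E) = 5 + E
(33 + r(2, 1))*q(-1*5 + 6) = (33 + 6*1)*(5 + (-1*5 + 6)) = (33 + 6)*(5 + (-5 + 6)) = 39*(5 + 1) = 39*6 = 234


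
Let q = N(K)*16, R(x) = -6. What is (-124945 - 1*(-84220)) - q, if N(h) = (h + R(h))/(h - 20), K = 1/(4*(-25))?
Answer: -81500341/2001 ≈ -40730.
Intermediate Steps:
K = -1/100 (K = (¼)*(-1/25) = -1/100 ≈ -0.010000)
N(h) = (-6 + h)/(-20 + h) (N(h) = (h - 6)/(h - 20) = (-6 + h)/(-20 + h))
q = 9616/2001 (q = ((-6 - 1/100)/(-20 - 1/100))*16 = (-601/100/(-2001/100))*16 = -100/2001*(-601/100)*16 = (601/2001)*16 = 9616/2001 ≈ 4.8056)
(-124945 - 1*(-84220)) - q = (-124945 - 1*(-84220)) - 1*9616/2001 = (-124945 + 84220) - 9616/2001 = -40725 - 9616/2001 = -81500341/2001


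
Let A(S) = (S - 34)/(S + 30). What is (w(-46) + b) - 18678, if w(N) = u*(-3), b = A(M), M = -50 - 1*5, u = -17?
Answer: -465586/25 ≈ -18623.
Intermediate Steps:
M = -55 (M = -50 - 5 = -55)
A(S) = (-34 + S)/(30 + S)
b = 89/25 (b = (-34 - 55)/(30 - 55) = -89/(-25) = -1/25*(-89) = 89/25 ≈ 3.5600)
w(N) = 51 (w(N) = -17*(-3) = 51)
(w(-46) + b) - 18678 = (51 + 89/25) - 18678 = 1364/25 - 18678 = -465586/25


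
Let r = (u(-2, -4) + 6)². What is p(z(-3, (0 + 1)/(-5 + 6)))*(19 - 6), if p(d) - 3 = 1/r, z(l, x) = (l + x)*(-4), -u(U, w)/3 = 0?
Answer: 1417/36 ≈ 39.361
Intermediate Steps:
u(U, w) = 0 (u(U, w) = -3*0 = 0)
r = 36 (r = (0 + 6)² = 6² = 36)
z(l, x) = -4*l - 4*x
p(d) = 109/36 (p(d) = 3 + 1/36 = 109/36)
p(z(-3, (0 + 1)/(-5 + 6)))*(19 - 6) = 109*(19 - 6)/36 = (109/36)*13 = 1417/36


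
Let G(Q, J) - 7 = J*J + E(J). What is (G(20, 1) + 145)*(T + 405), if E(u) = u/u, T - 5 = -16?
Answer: 60676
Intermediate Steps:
T = -11 (T = 5 - 16 = -11)
E(u) = 1
G(Q, J) = 8 + J² (G(Q, J) = 7 + (J*J + 1) = 7 + (J² + 1) = 7 + (1 + J²) = 8 + J²)
(G(20, 1) + 145)*(T + 405) = ((8 + 1²) + 145)*(-11 + 405) = ((8 + 1) + 145)*394 = (9 + 145)*394 = 154*394 = 60676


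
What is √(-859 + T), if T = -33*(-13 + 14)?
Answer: 2*I*√223 ≈ 29.866*I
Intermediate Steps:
T = -33 (T = -33*1 = -33)
√(-859 + T) = √(-859 - 33) = √(-892) = 2*I*√223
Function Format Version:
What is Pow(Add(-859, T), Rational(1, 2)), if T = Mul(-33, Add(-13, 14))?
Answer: Mul(2, I, Pow(223, Rational(1, 2))) ≈ Mul(29.866, I)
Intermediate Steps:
T = -33 (T = Mul(-33, 1) = -33)
Pow(Add(-859, T), Rational(1, 2)) = Pow(Add(-859, -33), Rational(1, 2)) = Pow(-892, Rational(1, 2)) = Mul(2, I, Pow(223, Rational(1, 2)))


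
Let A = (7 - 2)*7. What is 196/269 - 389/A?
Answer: -97781/9415 ≈ -10.386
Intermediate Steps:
A = 35 (A = 5*7 = 35)
196/269 - 389/A = 196/269 - 389/35 = -97781/9415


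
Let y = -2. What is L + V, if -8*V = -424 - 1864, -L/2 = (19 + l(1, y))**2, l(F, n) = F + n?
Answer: -362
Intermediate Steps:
L = -648 (L = -2*(19 + (1 - 2))**2 = -2*(19 - 1)**2 = -2*18**2 = -2*324 = -648)
V = 286 (V = -(-424 - 1864)/8 = -1/8*(-2288) = 286)
L + V = -648 + 286 = -362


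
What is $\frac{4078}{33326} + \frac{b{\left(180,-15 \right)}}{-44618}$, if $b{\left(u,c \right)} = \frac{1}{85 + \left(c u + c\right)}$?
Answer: $\frac{239267164923}{1955325400420} \approx 0.12237$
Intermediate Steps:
$b{\left(u,c \right)} = \frac{1}{85 + c + c u}$ ($b{\left(u,c \right)} = \frac{1}{85 + \left(c + c u\right)} = \frac{1}{85 + c + c u}$)
$\frac{4078}{33326} + \frac{b{\left(180,-15 \right)}}{-44618} = \frac{4078}{33326} + \frac{1}{\left(85 - 15 - 2700\right) \left(-44618\right)} = 4078 \cdot \frac{1}{33326} + \frac{1}{85 - 15 - 2700} \left(- \frac{1}{44618}\right) = \frac{2039}{16663} + \frac{1}{-2630} \left(- \frac{1}{44618}\right) = \frac{2039}{16663} - - \frac{1}{117345340} = \frac{2039}{16663} + \frac{1}{117345340} = \frac{239267164923}{1955325400420}$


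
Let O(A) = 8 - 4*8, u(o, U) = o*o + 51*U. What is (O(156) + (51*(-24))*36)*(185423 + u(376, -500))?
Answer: -13283670312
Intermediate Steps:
u(o, U) = o² + 51*U
O(A) = -24 (O(A) = 8 - 32 = -24)
(O(156) + (51*(-24))*36)*(185423 + u(376, -500)) = (-24 + (51*(-24))*36)*(185423 + (376² + 51*(-500))) = (-24 - 1224*36)*(185423 + (141376 - 25500)) = (-24 - 44064)*(185423 + 115876) = -44088*301299 = -13283670312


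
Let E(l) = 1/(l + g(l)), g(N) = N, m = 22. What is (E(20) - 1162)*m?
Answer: -511269/20 ≈ -25563.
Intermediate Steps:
E(l) = 1/(2*l) (E(l) = 1/(l + l) = 1/(2*l))
(E(20) - 1162)*m = ((½)/20 - 1162)*22 = ((½)*(1/20) - 1162)*22 = (1/40 - 1162)*22 = -46479/40*22 = -511269/20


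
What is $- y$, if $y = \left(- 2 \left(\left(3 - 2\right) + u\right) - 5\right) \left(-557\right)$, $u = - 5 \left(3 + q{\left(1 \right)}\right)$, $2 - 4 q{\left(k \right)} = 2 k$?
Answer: $12811$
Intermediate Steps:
$q{\left(k \right)} = \frac{1}{2} - \frac{k}{2}$ ($q{\left(k \right)} = \frac{1}{2} - \frac{2 k}{4} = \frac{1}{2} - \frac{k}{2}$)
$u = -15$ ($u = - 5 \left(3 + \left(\frac{1}{2} - \frac{1}{2}\right)\right) = - 5 \left(3 + 0\right) = \left(-5\right) 3 = -15$)
$y = -12811$ ($y = \left(- 2 \left(\left(3 - 2\right) - 15\right) - 5\right) \left(-557\right) = \left(- 2 \left(1 - 15\right) - 5\right) \left(-557\right) = \left(\left(-2\right) \left(-14\right) - 5\right) \left(-557\right) = \left(28 - 5\right) \left(-557\right) = 23 \left(-557\right) = -12811$)
$- y = \left(-1\right) \left(-12811\right) = 12811$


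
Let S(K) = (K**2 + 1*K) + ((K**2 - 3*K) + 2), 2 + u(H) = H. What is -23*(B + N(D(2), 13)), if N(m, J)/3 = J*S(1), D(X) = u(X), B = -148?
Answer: 1610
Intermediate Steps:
u(H) = -2 + H
D(X) = -2 + X
S(K) = 2 - 2*K + 2*K**2 (S(K) = (K**2 + K) + (2 + K**2 - 3*K) = (K + K**2) + (2 + K**2 - 3*K) = 2 - 2*K + 2*K**2)
N(m, J) = 6*J (N(m, J) = 3*(J*(2 - 2*1 + 2*1**2)) = 3*(J*(2 - 2 + 2*1)) = 3*(J*(2 - 2 + 2)) = 3*(J*2) = 3*(2*J) = 6*J)
-23*(B + N(D(2), 13)) = -23*(-148 + 6*13) = -23*(-148 + 78) = -23*(-70) = 1610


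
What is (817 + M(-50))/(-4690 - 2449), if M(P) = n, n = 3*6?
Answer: -835/7139 ≈ -0.11696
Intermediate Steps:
n = 18
M(P) = 18
(817 + M(-50))/(-4690 - 2449) = (817 + 18)/(-4690 - 2449) = 835/(-7139) = 835*(-1/7139) = -835/7139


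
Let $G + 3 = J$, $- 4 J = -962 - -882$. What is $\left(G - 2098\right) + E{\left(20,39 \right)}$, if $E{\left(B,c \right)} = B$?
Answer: $-2061$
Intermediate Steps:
$J = 20$ ($J = - \frac{-962 - -882}{4} = - \frac{-962 + 882}{4} = \left(- \frac{1}{4}\right) \left(-80\right) = 20$)
$G = 17$ ($G = -3 + 20 = 17$)
$\left(G - 2098\right) + E{\left(20,39 \right)} = \left(17 - 2098\right) + 20 = -2081 + 20 = -2061$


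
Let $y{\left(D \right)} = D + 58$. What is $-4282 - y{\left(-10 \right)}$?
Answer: $-4330$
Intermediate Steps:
$y{\left(D \right)} = 58 + D$
$-4282 - y{\left(-10 \right)} = -4282 - \left(58 - 10\right) = -4282 - 48 = -4330$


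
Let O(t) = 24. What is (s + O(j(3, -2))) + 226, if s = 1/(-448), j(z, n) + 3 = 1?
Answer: 111999/448 ≈ 250.00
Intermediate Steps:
j(z, n) = -2 (j(z, n) = -3 + 1 = -2)
s = -1/448 ≈ -0.0022321
(s + O(j(3, -2))) + 226 = (-1/448 + 24) + 226 = 10751/448 + 226 = 111999/448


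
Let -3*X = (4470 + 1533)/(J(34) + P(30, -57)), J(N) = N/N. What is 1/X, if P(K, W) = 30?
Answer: -31/2001 ≈ -0.015492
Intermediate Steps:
J(N) = 1
X = -2001/31 (X = -(4470 + 1533)/(3*(1 + 30)) = -2001/31 ≈ -64.548)
1/X = 1/(-2001/31) = -31/2001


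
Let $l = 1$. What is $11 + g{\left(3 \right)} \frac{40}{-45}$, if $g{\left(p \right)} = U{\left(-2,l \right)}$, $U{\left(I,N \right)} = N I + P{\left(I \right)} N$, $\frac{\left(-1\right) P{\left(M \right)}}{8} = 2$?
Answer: $27$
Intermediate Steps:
$P{\left(M \right)} = -16$ ($P{\left(M \right)} = \left(-8\right) 2 = -16$)
$U{\left(I,N \right)} = - 16 N + I N$ ($U{\left(I,N \right)} = N I - 16 N = I N - 16 N = - 16 N + I N$)
$g{\left(p \right)} = -18$ ($g{\left(p \right)} = 1 \left(-16 - 2\right) = 1 \left(-18\right) = -18$)
$11 + g{\left(3 \right)} \frac{40}{-45} = 11 - 18 \frac{40}{-45} = 11 - 18 \cdot 40 \left(- \frac{1}{45}\right) = 11 - -16 = 11 + 16 = 27$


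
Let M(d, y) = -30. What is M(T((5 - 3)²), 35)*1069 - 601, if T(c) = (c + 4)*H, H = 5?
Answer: -32671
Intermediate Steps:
T(c) = 20 + 5*c (T(c) = (c + 4)*5 = (4 + c)*5 = 20 + 5*c)
M(T((5 - 3)²), 35)*1069 - 601 = -30*1069 - 601 = -32070 - 601 = -32671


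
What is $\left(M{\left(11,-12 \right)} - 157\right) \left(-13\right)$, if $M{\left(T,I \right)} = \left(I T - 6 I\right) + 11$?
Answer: $2678$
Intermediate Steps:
$M{\left(T,I \right)} = 11 - 6 I + I T$ ($M{\left(T,I \right)} = \left(- 6 I + I T\right) + 11 = 11 - 6 I + I T$)
$\left(M{\left(11,-12 \right)} - 157\right) \left(-13\right) = \left(\left(11 - -72 - 132\right) - 157\right) \left(-13\right) = \left(\left(11 + 72 - 132\right) - 157\right) \left(-13\right) = \left(-49 - 157\right) \left(-13\right) = \left(-206\right) \left(-13\right) = 2678$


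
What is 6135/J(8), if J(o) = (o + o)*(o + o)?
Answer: 6135/256 ≈ 23.965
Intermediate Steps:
J(o) = 4*o**2 (J(o) = (2*o)*(2*o) = 4*o**2)
6135/J(8) = 6135/((4*8**2)) = 6135/((4*64)) = 6135/256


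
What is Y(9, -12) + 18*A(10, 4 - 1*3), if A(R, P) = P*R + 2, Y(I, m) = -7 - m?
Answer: 221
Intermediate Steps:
A(R, P) = 2 + P*R
Y(9, -12) + 18*A(10, 4 - 1*3) = (-7 - 1*(-12)) + 18*(2 + (4 - 1*3)*10) = (-7 + 12) + 18*(2 + (4 - 3)*10) = 5 + 18*(2 + 1*10) = 5 + 18*(2 + 10) = 5 + 18*12 = 5 + 216 = 221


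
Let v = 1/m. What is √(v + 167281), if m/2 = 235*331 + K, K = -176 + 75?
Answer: √1009508023874378/77684 ≈ 409.00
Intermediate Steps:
K = -101
m = 155368 (m = 2*(235*331 - 101) = 2*(77785 - 101) = 2*77684 = 155368)
v = 1/155368 ≈ 6.4363e-6
√(v + 167281) = √(1/155368 + 167281) = √(25990114409/155368) = √1009508023874378/77684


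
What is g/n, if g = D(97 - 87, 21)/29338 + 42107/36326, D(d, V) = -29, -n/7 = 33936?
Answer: -1881527/385925019396 ≈ -4.8754e-6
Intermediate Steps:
n = -237552 (n = -7*33936 = -237552)
g = 7526108/6498367 (g = -29/29338 + 42107/36326 = -29*1/29338 + 42107*(1/36326) = -29/29338 + 1027/886 = 7526108/6498367 ≈ 1.1582)
g/n = (7526108/6498367)/(-237552) = (7526108/6498367)*(-1/237552) = -1881527/385925019396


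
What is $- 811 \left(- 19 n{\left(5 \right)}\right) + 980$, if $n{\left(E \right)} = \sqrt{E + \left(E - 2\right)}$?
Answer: $980 + 30818 \sqrt{2} \approx 44563.0$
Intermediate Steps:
$n{\left(E \right)} = \sqrt{-2 + 2 E}$ ($n{\left(E \right)} = \sqrt{E + \left(-2 + E\right)} = \sqrt{-2 + 2 E}$)
$- 811 \left(- 19 n{\left(5 \right)}\right) + 980 = - 811 \left(- 19 \sqrt{-2 + 2 \cdot 5}\right) + 980 = - 811 \left(- 19 \sqrt{-2 + 10}\right) + 980 = - 811 \left(- 19 \sqrt{8}\right) + 980 = - 811 \left(- 19 \cdot 2 \sqrt{2}\right) + 980 = - 811 \left(- 38 \sqrt{2}\right) + 980 = 30818 \sqrt{2} + 980 = 980 + 30818 \sqrt{2}$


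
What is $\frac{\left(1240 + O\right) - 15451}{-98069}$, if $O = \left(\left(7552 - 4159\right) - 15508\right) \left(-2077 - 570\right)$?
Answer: $- \frac{32054194}{98069} \approx -326.85$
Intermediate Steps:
$O = 32068405$ ($O = \left(3393 - 15508\right) \left(-2647\right) = \left(-12115\right) \left(-2647\right) = 32068405$)
$\frac{\left(1240 + O\right) - 15451}{-98069} = \frac{\left(1240 + 32068405\right) - 15451}{-98069} = \left(32069645 - 15451\right) \left(- \frac{1}{98069}\right) = 32054194 \left(- \frac{1}{98069}\right) = - \frac{32054194}{98069}$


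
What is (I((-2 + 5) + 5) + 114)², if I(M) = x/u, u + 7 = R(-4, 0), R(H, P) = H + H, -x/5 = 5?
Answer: 120409/9 ≈ 13379.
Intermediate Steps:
x = -25 (x = -5*5 = -25)
R(H, P) = 2*H
u = -15 (u = -7 + 2*(-4) = -7 - 8 = -15)
I(M) = 5/3 (I(M) = -25/(-15) = -25*(-1/15) = 5/3)
(I((-2 + 5) + 5) + 114)² = (5/3 + 114)² = (347/3)² = 120409/9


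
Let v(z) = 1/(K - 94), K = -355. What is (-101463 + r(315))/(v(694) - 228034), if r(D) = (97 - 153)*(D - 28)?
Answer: 52773215/102387267 ≈ 0.51543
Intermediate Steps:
v(z) = -1/449 (v(z) = 1/(-355 - 94) = 1/(-449) = -1/449)
r(D) = 1568 - 56*D (r(D) = -56*(-28 + D) = 1568 - 56*D)
(-101463 + r(315))/(v(694) - 228034) = (-101463 + (1568 - 56*315))/(-1/449 - 228034) = (-101463 + (1568 - 17640))/(-102387267/449) = (-101463 - 16072)*(-449/102387267) = -117535*(-449/102387267) = 52773215/102387267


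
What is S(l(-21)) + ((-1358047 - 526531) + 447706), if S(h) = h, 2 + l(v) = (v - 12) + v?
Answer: -1436928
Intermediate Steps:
l(v) = -14 + 2*v (l(v) = -2 + ((v - 12) + v) = -2 + ((-12 + v) + v) = -2 + (-12 + 2*v) = -14 + 2*v)
S(l(-21)) + ((-1358047 - 526531) + 447706) = (-14 + 2*(-21)) + ((-1358047 - 526531) + 447706) = (-14 - 42) + (-1884578 + 447706) = -56 - 1436872 = -1436928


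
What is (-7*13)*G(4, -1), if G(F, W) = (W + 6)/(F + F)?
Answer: -455/8 ≈ -56.875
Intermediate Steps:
G(F, W) = (6 + W)/(2*F) (G(F, W) = (6 + W)/((2*F)) = (6 + W)*(1/(2*F)) = (6 + W)/(2*F))
(-7*13)*G(4, -1) = (-7*13)*((1/2)*(6 - 1)/4) = -91*5/(2*4) = -91*5/8 = -455/8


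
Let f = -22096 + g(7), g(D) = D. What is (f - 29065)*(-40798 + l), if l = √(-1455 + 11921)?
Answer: 2086980892 - 51154*√10466 ≈ 2.0817e+9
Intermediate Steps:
f = -22089 (f = -22096 + 7 = -22089)
l = √10466 ≈ 102.30
(f - 29065)*(-40798 + l) = (-22089 - 29065)*(-40798 + √10466) = -51154*(-40798 + √10466) = 2086980892 - 51154*√10466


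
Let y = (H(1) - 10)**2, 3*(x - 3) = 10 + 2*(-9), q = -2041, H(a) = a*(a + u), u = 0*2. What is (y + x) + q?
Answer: -5879/3 ≈ -1959.7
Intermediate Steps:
u = 0
H(a) = a**2 (H(a) = a*(a + 0) = a*a = a**2)
x = 1/3 (x = 3 + (10 + 2*(-9))/3 = 3 + (10 - 18)/3 = 3 + (1/3)*(-8) = 3 - 8/3 = 1/3 ≈ 0.33333)
y = 81 (y = (1**2 - 10)**2 = (1 - 10)**2 = (-9)**2 = 81)
(y + x) + q = (81 + 1/3) - 2041 = 244/3 - 2041 = -5879/3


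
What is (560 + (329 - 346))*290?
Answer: 157470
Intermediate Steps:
(560 + (329 - 346))*290 = (560 - 17)*290 = 543*290 = 157470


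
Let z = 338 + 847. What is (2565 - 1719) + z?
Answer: 2031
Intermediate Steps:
z = 1185
(2565 - 1719) + z = (2565 - 1719) + 1185 = 846 + 1185 = 2031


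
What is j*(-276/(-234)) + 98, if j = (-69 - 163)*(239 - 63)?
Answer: -1874450/39 ≈ -48063.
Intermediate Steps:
j = -40832 (j = -232*176 = -40832)
j*(-276/(-234)) + 98 = -(-11269632)/(-234) + 98 = -(-11269632)*(-1)/234 + 98 = -40832*46/39 + 98 = -1878272/39 + 98 = -1874450/39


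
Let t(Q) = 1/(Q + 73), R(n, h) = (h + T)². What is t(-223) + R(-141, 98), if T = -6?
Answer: 1269599/150 ≈ 8464.0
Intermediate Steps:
R(n, h) = (-6 + h)² (R(n, h) = (h - 6)² = (-6 + h)²)
t(Q) = 1/(73 + Q)
t(-223) + R(-141, 98) = 1/(73 - 223) + (-6 + 98)² = 1/(-150) + 92² = -1/150 + 8464 = 1269599/150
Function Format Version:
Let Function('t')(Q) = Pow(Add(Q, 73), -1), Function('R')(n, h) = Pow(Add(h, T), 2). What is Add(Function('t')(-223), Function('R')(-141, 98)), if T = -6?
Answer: Rational(1269599, 150) ≈ 8464.0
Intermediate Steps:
Function('R')(n, h) = Pow(Add(-6, h), 2) (Function('R')(n, h) = Pow(Add(h, -6), 2) = Pow(Add(-6, h), 2))
Function('t')(Q) = Pow(Add(73, Q), -1)
Add(Function('t')(-223), Function('R')(-141, 98)) = Add(Pow(Add(73, -223), -1), Pow(Add(-6, 98), 2)) = Add(Pow(-150, -1), Pow(92, 2)) = Add(Rational(-1, 150), 8464) = Rational(1269599, 150)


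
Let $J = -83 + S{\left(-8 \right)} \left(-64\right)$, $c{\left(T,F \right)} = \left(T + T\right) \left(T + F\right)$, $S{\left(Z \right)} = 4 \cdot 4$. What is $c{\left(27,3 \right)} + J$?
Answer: $513$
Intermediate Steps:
$S{\left(Z \right)} = 16$
$c{\left(T,F \right)} = 2 T \left(F + T\right)$
$J = -1107$ ($J = -83 + 16 \left(-64\right) = -83 - 1024 = -1107$)
$c{\left(27,3 \right)} + J = 2 \cdot 27 \left(3 + 27\right) - 1107 = 2 \cdot 27 \cdot 30 - 1107 = 1620 - 1107 = 513$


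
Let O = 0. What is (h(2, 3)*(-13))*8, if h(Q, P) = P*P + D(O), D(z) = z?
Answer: -936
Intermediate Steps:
h(Q, P) = P² (h(Q, P) = P*P + 0 = P² + 0 = P²)
(h(2, 3)*(-13))*8 = (3²*(-13))*8 = (9*(-13))*8 = -117*8 = -936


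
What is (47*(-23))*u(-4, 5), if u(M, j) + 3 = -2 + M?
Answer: 9729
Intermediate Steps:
u(M, j) = -5 + M (u(M, j) = -3 + (-2 + M) = -5 + M)
(47*(-23))*u(-4, 5) = (47*(-23))*(-5 - 4) = -1081*(-9) = 9729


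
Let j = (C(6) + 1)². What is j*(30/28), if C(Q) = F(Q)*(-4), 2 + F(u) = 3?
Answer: 135/14 ≈ 9.6429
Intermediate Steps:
F(u) = 1 (F(u) = -2 + 3 = 1)
C(Q) = -4 (C(Q) = 1*(-4) = -4)
j = 9 (j = (-4 + 1)² = (-3)² = 9)
j*(30/28) = 9*(30/28) = 9*(30*(1/28)) = 9*(15/14) = 135/14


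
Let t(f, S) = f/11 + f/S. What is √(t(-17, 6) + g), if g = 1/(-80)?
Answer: I*√1912845/660 ≈ 2.0955*I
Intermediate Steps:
t(f, S) = f/11 + f/S (t(f, S) = f*(1/11) + f/S = f/11 + f/S)
g = -1/80 ≈ -0.012500
√(t(-17, 6) + g) = √(((1/11)*(-17) - 17/6) - 1/80) = √((-17/11 - 17*⅙) - 1/80) = √((-17/11 - 17/6) - 1/80) = √(-289/66 - 1/80) = √(-11593/2640) = I*√1912845/660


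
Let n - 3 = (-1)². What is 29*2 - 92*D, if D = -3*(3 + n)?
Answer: 1990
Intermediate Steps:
n = 4 (n = 3 + (-1)² = 3 + 1 = 4)
D = -21 (D = -3*(3 + 4) = -3*7 = -21)
29*2 - 92*D = 29*2 - 92*(-21) = 58 + 1932 = 1990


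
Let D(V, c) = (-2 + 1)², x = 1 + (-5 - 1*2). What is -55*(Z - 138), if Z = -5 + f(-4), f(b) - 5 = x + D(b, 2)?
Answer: 7865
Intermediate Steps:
x = -6 (x = 1 + (-5 - 2) = 1 - 7 = -6)
D(V, c) = 1 (D(V, c) = (-1)² = 1)
f(b) = 0 (f(b) = 5 + (-6 + 1) = 5 - 5 = 0)
Z = -5 (Z = -5 + 0 = -5)
-55*(Z - 138) = -55*(-5 - 138) = -55*(-143) = 7865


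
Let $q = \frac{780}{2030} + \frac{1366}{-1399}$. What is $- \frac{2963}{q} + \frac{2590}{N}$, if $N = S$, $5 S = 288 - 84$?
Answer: $\frac{43460108461}{8576976} \approx 5067.1$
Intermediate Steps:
$S = \frac{204}{5}$ ($S = \frac{288 - 84}{5} = \frac{1}{5} \cdot 204 = \frac{204}{5} \approx 40.8$)
$N = \frac{204}{5} \approx 40.8$
$q = - \frac{168176}{283997}$ ($q = 780 \cdot \frac{1}{2030} + 1366 \left(- \frac{1}{1399}\right) = \frac{78}{203} - \frac{1366}{1399} = - \frac{168176}{283997} \approx -0.59218$)
$- \frac{2963}{q} + \frac{2590}{N} = - \frac{2963}{- \frac{168176}{283997}} + \frac{2590}{\frac{204}{5}} = \left(-2963\right) \left(- \frac{283997}{168176}\right) + 2590 \cdot \frac{5}{204} = \frac{841483111}{168176} + \frac{6475}{102} = \frac{43460108461}{8576976}$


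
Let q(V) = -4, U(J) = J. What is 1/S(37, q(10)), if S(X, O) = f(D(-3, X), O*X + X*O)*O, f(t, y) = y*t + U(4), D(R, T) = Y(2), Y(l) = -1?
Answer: -1/1200 ≈ -0.00083333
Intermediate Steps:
D(R, T) = -1
f(t, y) = 4 + t*y (f(t, y) = y*t + 4 = t*y + 4 = 4 + t*y)
S(X, O) = O*(4 - 2*O*X) (S(X, O) = (4 - (O*X + X*O))*O = (4 - (O*X + O*X))*O = (4 - 2*O*X)*O = O*(4 - 2*O*X))
1/S(37, q(10)) = 1/(2*(-4)*(2 - 1*(-4)*37)) = 1/(2*(-4)*(2 + 148)) = 1/(2*(-4)*150) = 1/(-1200) = -1/1200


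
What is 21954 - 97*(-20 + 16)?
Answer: 22342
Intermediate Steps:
21954 - 97*(-20 + 16) = 21954 - 97*(-4) = 21954 + 388 = 22342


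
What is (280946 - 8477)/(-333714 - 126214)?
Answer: -272469/459928 ≈ -0.59242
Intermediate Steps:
(280946 - 8477)/(-333714 - 126214) = 272469/(-459928) = 272469*(-1/459928) = -272469/459928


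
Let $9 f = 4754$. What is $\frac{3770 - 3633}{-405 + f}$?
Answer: $\frac{1233}{1109} \approx 1.1118$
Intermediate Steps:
$f = \frac{4754}{9}$ ($f = \frac{1}{9} \cdot 4754 = \frac{4754}{9} \approx 528.22$)
$\frac{3770 - 3633}{-405 + f} = \frac{3770 - 3633}{-405 + \frac{4754}{9}} = \frac{137}{\frac{1109}{9}} = 137 \cdot \frac{9}{1109} = \frac{1233}{1109}$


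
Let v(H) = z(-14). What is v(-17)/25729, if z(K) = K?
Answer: -14/25729 ≈ -0.00054413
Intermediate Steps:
v(H) = -14
v(-17)/25729 = -14/25729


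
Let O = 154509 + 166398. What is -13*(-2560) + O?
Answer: 354187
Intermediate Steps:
O = 320907
-13*(-2560) + O = -13*(-2560) + 320907 = 33280 + 320907 = 354187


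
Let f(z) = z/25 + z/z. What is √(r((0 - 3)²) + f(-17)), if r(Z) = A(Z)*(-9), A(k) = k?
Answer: I*√2017/5 ≈ 8.9822*I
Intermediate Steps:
f(z) = 1 + z/25 (f(z) = z*(1/25) + 1 = z/25 + 1 = 1 + z/25)
r(Z) = -9*Z (r(Z) = Z*(-9) = -9*Z)
√(r((0 - 3)²) + f(-17)) = √(-9*(0 - 3)² + (1 + (1/25)*(-17))) = √(-9*(-3)² + (1 - 17/25)) = √(-9*9 + 8/25) = √(-81 + 8/25) = √(-2017/25) = I*√2017/5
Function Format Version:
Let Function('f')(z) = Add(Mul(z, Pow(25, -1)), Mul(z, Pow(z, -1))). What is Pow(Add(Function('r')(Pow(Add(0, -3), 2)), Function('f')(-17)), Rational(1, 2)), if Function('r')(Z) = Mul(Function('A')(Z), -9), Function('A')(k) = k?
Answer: Mul(Rational(1, 5), I, Pow(2017, Rational(1, 2))) ≈ Mul(8.9822, I)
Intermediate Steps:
Function('f')(z) = Add(1, Mul(Rational(1, 25), z)) (Function('f')(z) = Add(Mul(z, Rational(1, 25)), 1) = Add(Mul(Rational(1, 25), z), 1) = Add(1, Mul(Rational(1, 25), z)))
Function('r')(Z) = Mul(-9, Z) (Function('r')(Z) = Mul(Z, -9) = Mul(-9, Z))
Pow(Add(Function('r')(Pow(Add(0, -3), 2)), Function('f')(-17)), Rational(1, 2)) = Pow(Add(Mul(-9, Pow(Add(0, -3), 2)), Add(1, Mul(Rational(1, 25), -17))), Rational(1, 2)) = Pow(Add(Mul(-9, Pow(-3, 2)), Add(1, Rational(-17, 25))), Rational(1, 2)) = Pow(Add(Mul(-9, 9), Rational(8, 25)), Rational(1, 2)) = Pow(Add(-81, Rational(8, 25)), Rational(1, 2)) = Pow(Rational(-2017, 25), Rational(1, 2)) = Mul(Rational(1, 5), I, Pow(2017, Rational(1, 2)))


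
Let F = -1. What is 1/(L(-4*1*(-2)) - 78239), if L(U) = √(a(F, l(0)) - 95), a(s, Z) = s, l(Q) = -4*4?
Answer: -78239/6121341217 - 4*I*√6/6121341217 ≈ -1.2781e-5 - 1.6006e-9*I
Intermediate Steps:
l(Q) = -16
L(U) = 4*I*√6 (L(U) = √(-1 - 95) = √(-96) = 4*I*√6)
1/(L(-4*1*(-2)) - 78239) = 1/(4*I*√6 - 78239) = 1/(-78239 + 4*I*√6)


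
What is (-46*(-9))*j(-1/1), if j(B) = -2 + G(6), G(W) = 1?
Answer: -414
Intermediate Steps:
j(B) = -1 (j(B) = -2 + 1 = -1)
(-46*(-9))*j(-1/1) = -46*(-9)*(-1) = 414*(-1) = -414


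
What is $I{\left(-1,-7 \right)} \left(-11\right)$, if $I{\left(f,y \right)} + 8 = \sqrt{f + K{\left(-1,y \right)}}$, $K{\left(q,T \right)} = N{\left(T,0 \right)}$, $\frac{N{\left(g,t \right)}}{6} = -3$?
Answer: $88 - 11 i \sqrt{19} \approx 88.0 - 47.948 i$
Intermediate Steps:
$N{\left(g,t \right)} = -18$ ($N{\left(g,t \right)} = 6 \left(-3\right) = -18$)
$K{\left(q,T \right)} = -18$
$I{\left(f,y \right)} = -8 + \sqrt{-18 + f}$ ($I{\left(f,y \right)} = -8 + \sqrt{f - 18} = -8 + \sqrt{-18 + f}$)
$I{\left(-1,-7 \right)} \left(-11\right) = \left(-8 + \sqrt{-18 - 1}\right) \left(-11\right) = \left(-8 + \sqrt{-19}\right) \left(-11\right) = \left(-8 + i \sqrt{19}\right) \left(-11\right) = 88 - 11 i \sqrt{19}$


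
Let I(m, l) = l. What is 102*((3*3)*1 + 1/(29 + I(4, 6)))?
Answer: 32232/35 ≈ 920.91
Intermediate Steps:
102*((3*3)*1 + 1/(29 + I(4, 6))) = 102*((3*3)*1 + 1/(29 + 6)) = 102*(9*1 + 1/35) = 102*(9 + 1/35) = 102*(316/35) = 32232/35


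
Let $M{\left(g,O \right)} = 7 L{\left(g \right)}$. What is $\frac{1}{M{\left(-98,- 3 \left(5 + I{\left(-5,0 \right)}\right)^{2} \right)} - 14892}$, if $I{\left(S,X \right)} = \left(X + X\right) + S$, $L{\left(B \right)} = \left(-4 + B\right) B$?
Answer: $\frac{1}{55080} \approx 1.8155 \cdot 10^{-5}$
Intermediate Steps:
$L{\left(B \right)} = B \left(-4 + B\right)$
$I{\left(S,X \right)} = S + 2 X$ ($I{\left(S,X \right)} = 2 X + S = S + 2 X$)
$M{\left(g,O \right)} = 7 g \left(-4 + g\right)$
$\frac{1}{M{\left(-98,- 3 \left(5 + I{\left(-5,0 \right)}\right)^{2} \right)} - 14892} = \frac{1}{7 \left(-98\right) \left(-4 - 98\right) - 14892} = \frac{1}{7 \left(-98\right) \left(-102\right) - 14892} = \frac{1}{69972 - 14892} = \frac{1}{55080}$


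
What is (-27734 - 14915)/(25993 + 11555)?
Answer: -42649/37548 ≈ -1.1359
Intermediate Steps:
(-27734 - 14915)/(25993 + 11555) = -42649/37548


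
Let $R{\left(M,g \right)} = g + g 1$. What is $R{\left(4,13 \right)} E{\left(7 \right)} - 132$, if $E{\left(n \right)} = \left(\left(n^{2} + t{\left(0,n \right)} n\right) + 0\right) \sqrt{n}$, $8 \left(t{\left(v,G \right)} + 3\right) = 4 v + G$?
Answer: $-132 + \frac{3549 \sqrt{7}}{4} \approx 2215.4$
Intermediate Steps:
$t{\left(v,G \right)} = -3 + \frac{v}{2} + \frac{G}{8}$ ($t{\left(v,G \right)} = -3 + \frac{4 v + G}{8} = -3 + \frac{G + 4 v}{8} = -3 + \left(\frac{v}{2} + \frac{G}{8}\right) = -3 + \frac{v}{2} + \frac{G}{8}$)
$R{\left(M,g \right)} = 2 g$ ($R{\left(M,g \right)} = g + g = 2 g$)
$E{\left(n \right)} = \sqrt{n} \left(n^{2} + n \left(-3 + \frac{n}{8}\right)\right)$ ($E{\left(n \right)} = \left(\left(n^{2} + \left(-3 + \frac{1}{2} \cdot 0 + \frac{n}{8}\right) n\right) + 0\right) \sqrt{n} = \left(\left(n^{2} + \left(-3 + 0 + \frac{n}{8}\right) n\right) + 0\right) \sqrt{n} = \left(\left(n^{2} + \left(-3 + \frac{n}{8}\right) n\right) + 0\right) \sqrt{n} = \left(\left(n^{2} + n \left(-3 + \frac{n}{8}\right)\right) + 0\right) \sqrt{n} = \left(n^{2} + n \left(-3 + \frac{n}{8}\right)\right) \sqrt{n} = \sqrt{n} \left(n^{2} + n \left(-3 + \frac{n}{8}\right)\right)$)
$R{\left(4,13 \right)} E{\left(7 \right)} - 132 = 2 \cdot 13 \cdot 7^{\frac{3}{2}} \left(-3 + \frac{9}{8} \cdot 7\right) - 132 = 26 \cdot 7 \sqrt{7} \left(-3 + \frac{63}{8}\right) - 132 = 26 \cdot 7 \sqrt{7} \cdot \frac{39}{8} - 132 = 26 \frac{273 \sqrt{7}}{8} - 132 = \frac{3549 \sqrt{7}}{4} - 132 = -132 + \frac{3549 \sqrt{7}}{4}$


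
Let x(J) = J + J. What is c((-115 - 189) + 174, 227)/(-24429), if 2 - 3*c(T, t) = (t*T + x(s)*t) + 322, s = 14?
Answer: -22834/73287 ≈ -0.31157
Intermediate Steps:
x(J) = 2*J
c(T, t) = -320/3 - 28*t/3 - T*t/3 (c(T, t) = ⅔ - ((t*T + (2*14)*t) + 322)/3 = ⅔ - ((T*t + 28*t) + 322)/3 = ⅔ - ((28*t + T*t) + 322)/3 = ⅔ - (322 + 28*t + T*t)/3 = ⅔ + (-322/3 - 28*t/3 - T*t/3) = -320/3 - 28*t/3 - T*t/3)
c((-115 - 189) + 174, 227)/(-24429) = (-320/3 - 28/3*227 - ⅓*((-115 - 189) + 174)*227)/(-24429) = (-320/3 - 6356/3 - ⅓*(-304 + 174)*227)*(-1/24429) = (-320/3 - 6356/3 - ⅓*(-130)*227)*(-1/24429) = (-320/3 - 6356/3 + 29510/3)*(-1/24429) = (22834/3)*(-1/24429) = -22834/73287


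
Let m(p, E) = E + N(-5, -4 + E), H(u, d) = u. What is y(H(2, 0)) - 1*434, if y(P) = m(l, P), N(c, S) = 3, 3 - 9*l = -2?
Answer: -429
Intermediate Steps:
l = 5/9 (l = 1/3 - 1/9*(-2) = 1/3 + 2/9 = 5/9 ≈ 0.55556)
m(p, E) = 3 + E (m(p, E) = E + 3 = 3 + E)
y(P) = 3 + P
y(H(2, 0)) - 1*434 = (3 + 2) - 1*434 = 5 - 434 = -429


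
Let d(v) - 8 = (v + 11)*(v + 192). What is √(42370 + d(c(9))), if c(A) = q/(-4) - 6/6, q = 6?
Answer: √175955/2 ≈ 209.73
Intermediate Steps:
c(A) = -5/2 (c(A) = 6/(-4) - 6/6 = 6*(-¼) - 6*⅙ = -3/2 - 1 = -5/2)
d(v) = 8 + (11 + v)*(192 + v) (d(v) = 8 + (v + 11)*(v + 192) = 8 + (11 + v)*(192 + v))
√(42370 + d(c(9))) = √(42370 + (2120 + (-5/2)² + 203*(-5/2))) = √(42370 + (2120 + 25/4 - 1015/2)) = √(42370 + 6475/4) = √(175955/4) = √175955/2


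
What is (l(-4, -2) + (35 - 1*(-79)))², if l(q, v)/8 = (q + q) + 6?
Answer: 9604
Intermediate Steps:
l(q, v) = 48 + 16*q (l(q, v) = 8*((q + q) + 6) = 8*(2*q + 6) = 8*(6 + 2*q) = 48 + 16*q)
(l(-4, -2) + (35 - 1*(-79)))² = ((48 + 16*(-4)) + (35 - 1*(-79)))² = ((48 - 64) + (35 + 79))² = (-16 + 114)² = 98² = 9604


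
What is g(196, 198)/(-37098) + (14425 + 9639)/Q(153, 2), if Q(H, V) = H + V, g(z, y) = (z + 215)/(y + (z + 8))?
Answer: 119625299213/770525460 ≈ 155.25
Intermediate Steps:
g(z, y) = (215 + z)/(8 + y + z) (g(z, y) = (215 + z)/(y + (8 + z)) = (215 + z)/(8 + y + z))
g(196, 198)/(-37098) + (14425 + 9639)/Q(153, 2) = ((215 + 196)/(8 + 198 + 196))/(-37098) + (14425 + 9639)/(153 + 2) = (411/402)*(-1/37098) + 24064/155 = ((1/402)*411)*(-1/37098) + 24064*(1/155) = (137/134)*(-1/37098) + 24064/155 = -137/4971132 + 24064/155 = 119625299213/770525460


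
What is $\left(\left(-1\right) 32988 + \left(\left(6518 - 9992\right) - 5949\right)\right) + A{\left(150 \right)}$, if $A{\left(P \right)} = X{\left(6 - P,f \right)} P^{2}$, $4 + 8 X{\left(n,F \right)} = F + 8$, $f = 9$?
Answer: $- \frac{11697}{2} \approx -5848.5$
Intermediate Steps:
$X{\left(n,F \right)} = \frac{1}{2} + \frac{F}{8}$ ($X{\left(n,F \right)} = - \frac{1}{2} + \frac{F + 8}{8} = - \frac{1}{2} + \frac{8 + F}{8} = - \frac{1}{2} + \left(1 + \frac{F}{8}\right) = \frac{1}{2} + \frac{F}{8}$)
$A{\left(P \right)} = \frac{13 P^{2}}{8}$ ($A{\left(P \right)} = \left(\frac{1}{2} + \frac{1}{8} \cdot 9\right) P^{2} = \left(\frac{1}{2} + \frac{9}{8}\right) P^{2} = \frac{13 P^{2}}{8}$)
$\left(\left(-1\right) 32988 + \left(\left(6518 - 9992\right) - 5949\right)\right) + A{\left(150 \right)} = \left(\left(-1\right) 32988 + \left(\left(6518 - 9992\right) - 5949\right)\right) + \frac{13 \cdot 150^{2}}{8} = \left(-32988 - 9423\right) + \frac{13}{8} \cdot 22500 = \left(-32988 - 9423\right) + \frac{73125}{2} = -42411 + \frac{73125}{2} = - \frac{11697}{2}$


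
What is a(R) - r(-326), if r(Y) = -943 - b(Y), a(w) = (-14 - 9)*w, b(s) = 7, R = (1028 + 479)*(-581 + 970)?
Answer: -13482179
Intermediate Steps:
R = 586223 (R = 1507*389 = 586223)
a(w) = -23*w
r(Y) = -950 (r(Y) = -943 - 1*7 = -943 - 7 = -950)
a(R) - r(-326) = -23*586223 - 1*(-950) = -13483129 + 950 = -13482179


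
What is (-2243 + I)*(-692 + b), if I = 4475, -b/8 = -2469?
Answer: 42541920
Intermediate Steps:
b = 19752 (b = -8*(-2469) = 19752)
(-2243 + I)*(-692 + b) = (-2243 + 4475)*(-692 + 19752) = 2232*19060 = 42541920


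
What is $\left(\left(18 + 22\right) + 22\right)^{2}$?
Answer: $3844$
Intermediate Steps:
$\left(\left(18 + 22\right) + 22\right)^{2} = \left(40 + 22\right)^{2} = 62^{2} = 3844$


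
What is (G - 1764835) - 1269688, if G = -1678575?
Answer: -4713098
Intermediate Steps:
(G - 1764835) - 1269688 = (-1678575 - 1764835) - 1269688 = -3443410 - 1269688 = -4713098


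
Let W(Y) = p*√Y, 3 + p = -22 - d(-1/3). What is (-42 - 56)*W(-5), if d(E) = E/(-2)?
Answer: 7399*I*√5/3 ≈ 5514.9*I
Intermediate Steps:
d(E) = -E/2 (d(E) = E*(-½) = -E/2)
p = -151/6 (p = -3 + (-22 - (-1)*(-1/3)/2) = -3 + (-22 - (-1)*(-1*⅓)/2) = -3 + (-22 - (-1)*(-1)/(2*3)) = -3 + (-22 - 1*⅙) = -3 + (-22 - ⅙) = -3 - 133/6 = -151/6 ≈ -25.167)
W(Y) = -151*√Y/6
(-42 - 56)*W(-5) = (-42 - 56)*(-151*I*√5/6) = -(-7399)*I*√5/3 = 7399*I*√5/3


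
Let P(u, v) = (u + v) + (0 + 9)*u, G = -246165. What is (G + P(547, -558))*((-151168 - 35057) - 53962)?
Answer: 57945834311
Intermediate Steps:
P(u, v) = v + 10*u (P(u, v) = (u + v) + 9*u = v + 10*u)
(G + P(547, -558))*((-151168 - 35057) - 53962) = (-246165 + (-558 + 10*547))*((-151168 - 35057) - 53962) = (-246165 + (-558 + 5470))*(-186225 - 53962) = (-246165 + 4912)*(-240187) = -241253*(-240187) = 57945834311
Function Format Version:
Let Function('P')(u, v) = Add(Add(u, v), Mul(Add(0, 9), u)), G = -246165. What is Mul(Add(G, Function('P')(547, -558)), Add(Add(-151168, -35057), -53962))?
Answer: 57945834311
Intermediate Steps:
Function('P')(u, v) = Add(v, Mul(10, u)) (Function('P')(u, v) = Add(Add(u, v), Mul(9, u)) = Add(v, Mul(10, u)))
Mul(Add(G, Function('P')(547, -558)), Add(Add(-151168, -35057), -53962)) = Mul(Add(-246165, Add(-558, Mul(10, 547))), Add(Add(-151168, -35057), -53962)) = Mul(Add(-246165, Add(-558, 5470)), Add(-186225, -53962)) = Mul(Add(-246165, 4912), -240187) = Mul(-241253, -240187) = 57945834311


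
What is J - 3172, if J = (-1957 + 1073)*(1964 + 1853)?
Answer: -3377400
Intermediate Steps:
J = -3374228 (J = -884*3817 = -3374228)
J - 3172 = -3374228 - 3172 = -3377400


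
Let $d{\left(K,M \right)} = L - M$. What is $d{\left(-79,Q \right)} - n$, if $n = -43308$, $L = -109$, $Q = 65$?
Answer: $43134$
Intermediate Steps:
$d{\left(K,M \right)} = -109 - M$
$d{\left(-79,Q \right)} - n = \left(-109 - 65\right) - -43308 = \left(-109 - 65\right) + 43308 = -174 + 43308 = 43134$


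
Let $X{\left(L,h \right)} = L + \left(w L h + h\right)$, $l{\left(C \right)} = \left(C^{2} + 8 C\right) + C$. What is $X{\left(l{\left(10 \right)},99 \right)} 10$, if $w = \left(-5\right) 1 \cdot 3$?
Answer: $-2818610$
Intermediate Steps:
$w = -15$ ($w = \left(-5\right) 3 = -15$)
$l{\left(C \right)} = C^{2} + 9 C$
$X{\left(L,h \right)} = L + h - 15 L h$ ($X{\left(L,h \right)} = L + \left(- 15 L h + h\right) = L - \left(- h + 15 L h\right) = L + h - 15 L h$)
$X{\left(l{\left(10 \right)},99 \right)} 10 = \left(10 \left(9 + 10\right) + 99 - 15 \cdot 10 \left(9 + 10\right) 99\right) 10 = \left(10 \cdot 19 + 99 - 15 \cdot 10 \cdot 19 \cdot 99\right) 10 = \left(190 + 99 - 2850 \cdot 99\right) 10 = \left(190 + 99 - 282150\right) 10 = \left(-281861\right) 10 = -2818610$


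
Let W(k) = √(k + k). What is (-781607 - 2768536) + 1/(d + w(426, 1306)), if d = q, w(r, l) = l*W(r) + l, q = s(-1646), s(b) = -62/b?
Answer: -49159001497551867988/13847048273137 + 1769183348*√213/983140427392727 ≈ -3.5501e+6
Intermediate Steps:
W(k) = √2*√k (W(k) = √(2*k) = √2*√k)
q = 31/823 (q = -62/(-1646) = -62*(-1/1646) = 31/823 ≈ 0.037667)
w(r, l) = l + l*√2*√r (w(r, l) = l*(√2*√r) + l = l*√2*√r + l = l + l*√2*√r)
d = 31/823 ≈ 0.037667
(-781607 - 2768536) + 1/(d + w(426, 1306)) = (-781607 - 2768536) + 1/(31/823 + 1306*(1 + √2*√426)) = -3550143 + 1/(31/823 + 1306*(1 + 2*√213)) = -3550143 + 1/(31/823 + (1306 + 2612*√213)) = -3550143 + 1/(1074869/823 + 2612*√213)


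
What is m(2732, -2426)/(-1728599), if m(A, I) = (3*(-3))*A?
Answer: 24588/1728599 ≈ 0.014224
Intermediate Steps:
m(A, I) = -9*A
m(2732, -2426)/(-1728599) = -9*2732/(-1728599) = -24588*(-1/1728599) = 24588/1728599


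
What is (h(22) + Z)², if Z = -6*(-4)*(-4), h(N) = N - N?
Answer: 9216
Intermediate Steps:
h(N) = 0
Z = -96 (Z = 24*(-4) = -96)
(h(22) + Z)² = (0 - 96)² = (-96)² = 9216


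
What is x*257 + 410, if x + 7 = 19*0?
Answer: -1389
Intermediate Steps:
x = -7 (x = -7 + 19*0 = -7 + 0 = -7)
x*257 + 410 = -7*257 + 410 = -1799 + 410 = -1389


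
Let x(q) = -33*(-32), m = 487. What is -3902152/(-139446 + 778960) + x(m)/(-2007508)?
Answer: -979284585500/160478683889 ≈ -6.1023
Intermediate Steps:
x(q) = 1056
-3902152/(-139446 + 778960) + x(m)/(-2007508) = -3902152/(-139446 + 778960) + 1056/(-2007508) = -3902152/639514 + 1056*(-1/2007508) = -3902152*1/639514 - 264/501877 = -1951076/319757 - 264/501877 = -979284585500/160478683889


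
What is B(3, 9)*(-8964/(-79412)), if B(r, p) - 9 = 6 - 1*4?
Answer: 24651/19853 ≈ 1.2417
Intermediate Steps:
B(r, p) = 11 (B(r, p) = 9 + (6 - 1*4) = 9 + (6 - 4) = 9 + 2 = 11)
B(3, 9)*(-8964/(-79412)) = 11*(-8964/(-79412)) = 11*(-8964*(-1/79412)) = 11*(2241/19853) = 24651/19853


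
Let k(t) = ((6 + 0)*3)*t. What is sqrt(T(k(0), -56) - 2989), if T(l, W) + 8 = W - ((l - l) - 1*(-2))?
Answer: I*sqrt(3055) ≈ 55.272*I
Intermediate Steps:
k(t) = 18*t (k(t) = (6*3)*t = 18*t)
T(l, W) = -10 + W (T(l, W) = -8 + (W - ((l - l) - 1*(-2))) = -8 + (W - (0 + 2)) = -8 + (W - 1*2) = -8 + (W - 2) = -8 + (-2 + W) = -10 + W)
sqrt(T(k(0), -56) - 2989) = sqrt((-10 - 56) - 2989) = sqrt(-66 - 2989) = sqrt(-3055) = I*sqrt(3055)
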